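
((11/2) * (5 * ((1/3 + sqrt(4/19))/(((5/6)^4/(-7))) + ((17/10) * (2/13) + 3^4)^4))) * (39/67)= 12843325325458848/18399875- 3891888 * sqrt(19)/159125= 698011446.48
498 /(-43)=-498 /43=-11.58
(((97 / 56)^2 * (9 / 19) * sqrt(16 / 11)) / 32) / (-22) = -84681 * sqrt(11) / 115354624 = -0.00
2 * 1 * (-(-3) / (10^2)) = 3 / 50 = 0.06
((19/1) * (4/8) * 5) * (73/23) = 6935/46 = 150.76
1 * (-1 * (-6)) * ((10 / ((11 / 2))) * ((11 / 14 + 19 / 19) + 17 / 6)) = 3880 / 77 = 50.39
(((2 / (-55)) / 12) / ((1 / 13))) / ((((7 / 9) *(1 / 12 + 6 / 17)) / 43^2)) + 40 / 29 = -211933738 / 993685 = -213.28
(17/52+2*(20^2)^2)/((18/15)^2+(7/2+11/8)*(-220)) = -416000425/1392378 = -298.77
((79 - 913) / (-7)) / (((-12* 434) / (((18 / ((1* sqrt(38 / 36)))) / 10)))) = -3753* sqrt(38) / 577220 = -0.04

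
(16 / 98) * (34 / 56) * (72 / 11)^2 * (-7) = -29.73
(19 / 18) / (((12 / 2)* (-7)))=-19 / 756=-0.03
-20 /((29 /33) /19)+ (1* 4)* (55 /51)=-633160 /1479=-428.10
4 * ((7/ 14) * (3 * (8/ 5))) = 48/ 5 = 9.60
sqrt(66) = 8.12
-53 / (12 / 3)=-53 / 4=-13.25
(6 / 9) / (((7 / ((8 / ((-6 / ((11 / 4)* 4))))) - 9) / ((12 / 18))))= -176 / 3753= -0.05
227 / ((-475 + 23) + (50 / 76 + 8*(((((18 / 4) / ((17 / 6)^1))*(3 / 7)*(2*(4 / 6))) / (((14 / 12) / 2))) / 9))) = -7185458 / 14243007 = -0.50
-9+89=80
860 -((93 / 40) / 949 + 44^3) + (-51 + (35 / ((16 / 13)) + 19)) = -6402148731 / 75920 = -84327.56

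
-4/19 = -0.21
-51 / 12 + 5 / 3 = -31 / 12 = -2.58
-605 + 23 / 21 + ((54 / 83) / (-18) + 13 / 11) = -11556700 / 19173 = -602.76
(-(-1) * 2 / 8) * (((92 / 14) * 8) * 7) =92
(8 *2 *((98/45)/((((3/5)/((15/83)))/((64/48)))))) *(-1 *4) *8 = -1003520/2241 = -447.80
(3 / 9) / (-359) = -1 / 1077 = -0.00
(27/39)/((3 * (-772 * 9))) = -1/30108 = -0.00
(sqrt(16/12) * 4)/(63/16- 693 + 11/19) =-2432 * sqrt(3)/627897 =-0.01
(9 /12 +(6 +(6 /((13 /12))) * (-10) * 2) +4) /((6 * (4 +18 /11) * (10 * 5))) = -57211 /967200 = -0.06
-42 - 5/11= -467/11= -42.45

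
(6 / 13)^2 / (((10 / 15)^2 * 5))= 81 / 845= 0.10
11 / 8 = 1.38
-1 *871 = -871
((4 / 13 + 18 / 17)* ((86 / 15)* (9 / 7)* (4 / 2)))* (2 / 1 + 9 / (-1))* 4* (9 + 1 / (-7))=-38646336 / 7735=-4996.29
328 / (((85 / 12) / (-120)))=-94464 / 17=-5556.71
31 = 31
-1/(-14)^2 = -1/196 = -0.01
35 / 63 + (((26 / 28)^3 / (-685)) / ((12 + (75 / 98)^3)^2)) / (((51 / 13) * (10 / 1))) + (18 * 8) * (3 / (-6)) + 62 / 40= -6703558414204404890947 / 95909745746560646700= -69.89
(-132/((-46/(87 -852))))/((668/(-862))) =10880595/3841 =2832.75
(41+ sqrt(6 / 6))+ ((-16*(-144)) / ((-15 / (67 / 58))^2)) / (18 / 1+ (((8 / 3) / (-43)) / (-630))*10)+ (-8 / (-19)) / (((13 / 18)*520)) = 211160529305736 / 4938247232425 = 42.76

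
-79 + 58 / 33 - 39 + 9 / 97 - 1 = -374996 / 3201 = -117.15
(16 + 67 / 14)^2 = 84681 / 196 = 432.05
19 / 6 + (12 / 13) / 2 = 283 / 78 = 3.63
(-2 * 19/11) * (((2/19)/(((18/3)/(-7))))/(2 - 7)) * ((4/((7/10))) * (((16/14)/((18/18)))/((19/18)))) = -768/1463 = -0.52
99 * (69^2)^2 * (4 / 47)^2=35904719664 / 2209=16253834.16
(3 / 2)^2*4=9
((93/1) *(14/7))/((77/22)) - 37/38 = 13877/266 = 52.17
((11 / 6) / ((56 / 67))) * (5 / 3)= 3685 / 1008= 3.66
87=87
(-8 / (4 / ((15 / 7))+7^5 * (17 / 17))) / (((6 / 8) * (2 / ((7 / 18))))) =-40 / 324171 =-0.00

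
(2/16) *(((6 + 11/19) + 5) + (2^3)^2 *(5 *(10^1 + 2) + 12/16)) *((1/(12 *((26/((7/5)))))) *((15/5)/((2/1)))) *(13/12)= 129661/36480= 3.55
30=30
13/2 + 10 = 33/2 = 16.50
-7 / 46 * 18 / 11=-63 / 253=-0.25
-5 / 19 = -0.26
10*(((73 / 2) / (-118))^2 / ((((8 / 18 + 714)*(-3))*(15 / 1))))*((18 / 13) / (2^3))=-47961 / 9311257280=-0.00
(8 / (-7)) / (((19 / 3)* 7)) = -24 / 931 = -0.03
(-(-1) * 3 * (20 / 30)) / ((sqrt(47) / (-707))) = -1414 * sqrt(47) / 47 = -206.25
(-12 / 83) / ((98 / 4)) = -24 / 4067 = -0.01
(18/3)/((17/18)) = 6.35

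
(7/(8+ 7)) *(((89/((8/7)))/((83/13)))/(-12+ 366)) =56693/3525840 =0.02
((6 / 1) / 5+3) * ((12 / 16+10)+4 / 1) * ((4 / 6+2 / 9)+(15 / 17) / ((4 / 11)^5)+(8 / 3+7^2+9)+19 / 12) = 13064834153 / 1044480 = 12508.46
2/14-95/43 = -622/301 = -2.07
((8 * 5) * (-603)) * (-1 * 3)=72360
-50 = -50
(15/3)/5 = 1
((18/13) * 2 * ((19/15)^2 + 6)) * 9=61596/325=189.53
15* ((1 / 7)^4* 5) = 75 / 2401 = 0.03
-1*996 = -996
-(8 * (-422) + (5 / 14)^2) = 661671 / 196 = 3375.87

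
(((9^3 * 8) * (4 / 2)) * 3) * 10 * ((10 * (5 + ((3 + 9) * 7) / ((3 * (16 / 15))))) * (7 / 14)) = 54675000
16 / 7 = 2.29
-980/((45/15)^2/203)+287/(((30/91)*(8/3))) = -15680147/720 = -21777.98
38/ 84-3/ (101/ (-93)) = 13637/ 4242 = 3.21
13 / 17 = 0.76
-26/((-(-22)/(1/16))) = -13/176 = -0.07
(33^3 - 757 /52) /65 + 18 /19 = 35552213 /64220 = 553.60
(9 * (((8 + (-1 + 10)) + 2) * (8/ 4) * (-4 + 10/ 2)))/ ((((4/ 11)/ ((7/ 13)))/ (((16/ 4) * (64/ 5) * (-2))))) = -3370752/ 65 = -51857.72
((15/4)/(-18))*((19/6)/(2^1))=-95/288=-0.33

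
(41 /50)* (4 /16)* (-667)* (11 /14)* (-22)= 2363.56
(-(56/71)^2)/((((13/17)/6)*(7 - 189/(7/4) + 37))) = 4998/65533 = 0.08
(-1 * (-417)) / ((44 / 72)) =7506 / 11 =682.36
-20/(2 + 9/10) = -6.90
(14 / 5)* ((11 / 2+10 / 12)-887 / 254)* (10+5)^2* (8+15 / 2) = 7047075 / 254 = 27744.39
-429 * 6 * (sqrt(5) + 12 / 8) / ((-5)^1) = 3861 / 5 + 2574 * sqrt(5) / 5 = 1923.33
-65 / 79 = -0.82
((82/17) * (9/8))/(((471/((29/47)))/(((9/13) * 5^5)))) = 100321875/6523036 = 15.38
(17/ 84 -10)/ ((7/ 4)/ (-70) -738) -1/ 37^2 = 10646929/ 848699229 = 0.01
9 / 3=3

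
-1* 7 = -7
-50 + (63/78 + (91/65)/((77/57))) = -68863/1430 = -48.16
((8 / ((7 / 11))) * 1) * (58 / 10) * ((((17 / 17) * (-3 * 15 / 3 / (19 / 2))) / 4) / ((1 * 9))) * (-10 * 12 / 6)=25520 / 399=63.96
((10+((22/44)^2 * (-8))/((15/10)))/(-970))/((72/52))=-169/26190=-0.01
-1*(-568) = 568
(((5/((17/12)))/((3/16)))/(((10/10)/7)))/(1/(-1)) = -2240/17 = -131.76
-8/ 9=-0.89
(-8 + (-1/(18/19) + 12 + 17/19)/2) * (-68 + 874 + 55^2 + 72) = -1851323/228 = -8119.84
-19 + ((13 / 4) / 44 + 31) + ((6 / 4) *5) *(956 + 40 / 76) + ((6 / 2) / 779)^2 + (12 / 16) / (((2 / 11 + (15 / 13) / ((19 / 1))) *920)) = 116329412251640431 / 16188284705120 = 7186.02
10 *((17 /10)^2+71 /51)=21839 /510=42.82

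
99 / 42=2.36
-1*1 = -1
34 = 34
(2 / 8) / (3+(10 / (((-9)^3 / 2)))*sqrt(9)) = 243 / 2836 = 0.09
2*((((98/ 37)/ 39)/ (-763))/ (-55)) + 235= 2032934503/ 8650785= 235.00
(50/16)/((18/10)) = 125/72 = 1.74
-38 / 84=-19 / 42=-0.45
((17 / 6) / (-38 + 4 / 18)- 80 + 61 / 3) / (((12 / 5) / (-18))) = 448.06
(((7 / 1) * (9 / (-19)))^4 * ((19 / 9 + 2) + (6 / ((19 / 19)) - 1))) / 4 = 275.33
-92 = -92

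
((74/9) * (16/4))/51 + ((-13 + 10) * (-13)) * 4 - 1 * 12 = 66392/459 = 144.64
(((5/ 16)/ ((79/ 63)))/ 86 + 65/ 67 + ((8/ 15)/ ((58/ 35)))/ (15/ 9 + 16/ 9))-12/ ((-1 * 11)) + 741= 743.16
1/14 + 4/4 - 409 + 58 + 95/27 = -130943/378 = -346.41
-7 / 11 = -0.64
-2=-2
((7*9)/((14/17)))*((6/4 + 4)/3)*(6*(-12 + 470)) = 385407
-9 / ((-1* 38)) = 9 / 38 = 0.24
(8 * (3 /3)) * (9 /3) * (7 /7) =24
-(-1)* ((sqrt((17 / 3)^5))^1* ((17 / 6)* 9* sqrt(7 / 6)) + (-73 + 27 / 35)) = -2528 / 35 + 4913* sqrt(238) / 36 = 2033.16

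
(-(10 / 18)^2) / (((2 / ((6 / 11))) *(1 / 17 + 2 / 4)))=-850 / 5643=-0.15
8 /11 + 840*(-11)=-101632 /11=-9239.27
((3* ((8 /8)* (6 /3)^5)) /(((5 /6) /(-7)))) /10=-2016 /25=-80.64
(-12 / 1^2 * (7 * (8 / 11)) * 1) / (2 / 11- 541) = 224 / 1983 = 0.11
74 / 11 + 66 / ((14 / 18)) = 91.58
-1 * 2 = -2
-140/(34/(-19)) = 1330/17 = 78.24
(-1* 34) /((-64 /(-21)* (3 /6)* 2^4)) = -357 /256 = -1.39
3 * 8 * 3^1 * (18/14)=648/7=92.57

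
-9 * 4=-36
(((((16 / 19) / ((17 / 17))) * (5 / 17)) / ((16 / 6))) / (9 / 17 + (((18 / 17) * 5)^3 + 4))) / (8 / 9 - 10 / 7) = -16065 / 14273807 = -0.00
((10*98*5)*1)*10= 49000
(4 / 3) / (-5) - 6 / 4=-53 / 30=-1.77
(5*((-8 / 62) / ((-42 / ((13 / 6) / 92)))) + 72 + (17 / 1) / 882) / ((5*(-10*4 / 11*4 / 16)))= -996395411 / 62886600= -15.84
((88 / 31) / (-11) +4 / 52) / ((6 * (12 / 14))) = -511 / 14508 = -0.04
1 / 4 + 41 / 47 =211 / 188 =1.12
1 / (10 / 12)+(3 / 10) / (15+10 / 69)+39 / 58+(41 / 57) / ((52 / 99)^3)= 146069490327 / 21305627200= 6.86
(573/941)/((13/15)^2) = 128925/159029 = 0.81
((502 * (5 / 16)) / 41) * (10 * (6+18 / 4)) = 131775 / 328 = 401.75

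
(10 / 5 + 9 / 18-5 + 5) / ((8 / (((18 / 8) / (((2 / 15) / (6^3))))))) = 18225 / 16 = 1139.06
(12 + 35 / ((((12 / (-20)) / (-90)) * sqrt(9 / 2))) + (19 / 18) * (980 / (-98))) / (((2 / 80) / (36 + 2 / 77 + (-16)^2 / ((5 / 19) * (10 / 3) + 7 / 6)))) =1504625200 / 161469 + 28935100000 * sqrt(2) / 2563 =15975143.89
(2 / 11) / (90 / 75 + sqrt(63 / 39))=-260 / 209 + 50*sqrt(273) / 627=0.07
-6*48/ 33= -96/ 11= -8.73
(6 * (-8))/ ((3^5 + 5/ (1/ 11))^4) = -3/ 492884401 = -0.00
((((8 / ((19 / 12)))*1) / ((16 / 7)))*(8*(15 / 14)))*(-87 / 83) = -31320 / 1577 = -19.86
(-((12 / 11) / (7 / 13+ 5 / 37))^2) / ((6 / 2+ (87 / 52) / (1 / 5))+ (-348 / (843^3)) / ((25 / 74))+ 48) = -6673481559941300 / 151045740943959807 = -0.04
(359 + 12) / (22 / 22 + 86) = 371 / 87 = 4.26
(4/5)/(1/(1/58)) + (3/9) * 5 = 731/435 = 1.68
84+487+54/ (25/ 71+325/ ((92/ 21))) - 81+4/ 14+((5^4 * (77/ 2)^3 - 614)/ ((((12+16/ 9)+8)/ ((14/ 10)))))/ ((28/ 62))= 7752439586699133/ 1526840000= 5077440.72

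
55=55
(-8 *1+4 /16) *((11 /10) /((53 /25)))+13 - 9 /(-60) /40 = 380859 /42400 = 8.98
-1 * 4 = -4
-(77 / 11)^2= -49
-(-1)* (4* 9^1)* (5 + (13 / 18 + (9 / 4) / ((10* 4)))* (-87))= -90327 / 40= -2258.18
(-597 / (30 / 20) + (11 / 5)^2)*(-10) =19658 / 5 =3931.60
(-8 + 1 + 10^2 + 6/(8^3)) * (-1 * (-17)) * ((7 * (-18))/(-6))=8500527/256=33205.18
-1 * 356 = -356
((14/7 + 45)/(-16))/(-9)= 47/144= 0.33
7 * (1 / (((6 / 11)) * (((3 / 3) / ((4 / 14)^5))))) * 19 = 3344 / 7203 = 0.46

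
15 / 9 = 5 / 3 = 1.67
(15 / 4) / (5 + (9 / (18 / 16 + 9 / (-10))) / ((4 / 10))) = 1 / 28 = 0.04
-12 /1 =-12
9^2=81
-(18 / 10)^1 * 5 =-9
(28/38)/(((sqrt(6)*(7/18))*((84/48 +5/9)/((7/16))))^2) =15309/523564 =0.03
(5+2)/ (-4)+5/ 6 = -11/ 12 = -0.92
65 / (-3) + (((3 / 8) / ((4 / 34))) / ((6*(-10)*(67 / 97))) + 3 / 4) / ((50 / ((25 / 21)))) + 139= 105670751 / 900480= 117.35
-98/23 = -4.26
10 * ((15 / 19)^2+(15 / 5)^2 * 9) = 816.23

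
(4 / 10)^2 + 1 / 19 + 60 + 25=40476 / 475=85.21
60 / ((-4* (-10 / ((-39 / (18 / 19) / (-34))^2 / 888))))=61009 / 24636672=0.00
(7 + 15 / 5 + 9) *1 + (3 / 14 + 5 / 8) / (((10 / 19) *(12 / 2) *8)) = 511613 / 26880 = 19.03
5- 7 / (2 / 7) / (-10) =149 / 20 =7.45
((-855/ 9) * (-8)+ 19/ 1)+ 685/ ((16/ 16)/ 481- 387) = 144678249/ 186146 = 777.23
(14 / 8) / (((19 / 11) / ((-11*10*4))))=-8470 / 19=-445.79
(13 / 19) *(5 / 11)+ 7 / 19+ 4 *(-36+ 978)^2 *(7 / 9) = 576983934 / 209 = 2760688.68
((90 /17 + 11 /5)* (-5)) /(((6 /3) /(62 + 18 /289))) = -5712616 /4913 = -1162.76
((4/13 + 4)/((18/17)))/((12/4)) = 476/351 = 1.36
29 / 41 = 0.71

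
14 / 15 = 0.93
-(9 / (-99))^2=-1 / 121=-0.01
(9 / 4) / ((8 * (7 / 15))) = 135 / 224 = 0.60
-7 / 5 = -1.40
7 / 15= 0.47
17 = 17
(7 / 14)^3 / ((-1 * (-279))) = 1 / 2232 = 0.00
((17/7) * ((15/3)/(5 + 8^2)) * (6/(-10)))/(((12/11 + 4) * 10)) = -187/90160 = -0.00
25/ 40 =5/ 8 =0.62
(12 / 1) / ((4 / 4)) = 12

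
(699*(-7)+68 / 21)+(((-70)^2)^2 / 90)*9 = 50318315 / 21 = 2396110.24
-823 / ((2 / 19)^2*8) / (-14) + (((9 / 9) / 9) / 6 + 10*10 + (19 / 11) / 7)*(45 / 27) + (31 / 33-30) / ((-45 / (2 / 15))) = 43843601 / 52800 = 830.37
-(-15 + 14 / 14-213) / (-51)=-4.45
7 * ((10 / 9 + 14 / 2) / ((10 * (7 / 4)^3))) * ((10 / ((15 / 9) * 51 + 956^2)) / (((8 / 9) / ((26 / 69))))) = 15184 / 3090305001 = 0.00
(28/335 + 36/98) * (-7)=-7402/2345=-3.16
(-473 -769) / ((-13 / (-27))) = -33534 / 13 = -2579.54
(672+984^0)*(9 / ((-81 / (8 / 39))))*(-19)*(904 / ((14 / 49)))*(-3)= -323664544 / 117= -2766363.62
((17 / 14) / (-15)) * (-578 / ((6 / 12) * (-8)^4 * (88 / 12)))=4913 / 1576960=0.00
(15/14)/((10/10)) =15/14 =1.07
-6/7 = -0.86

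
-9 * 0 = 0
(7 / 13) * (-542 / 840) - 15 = -11971 / 780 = -15.35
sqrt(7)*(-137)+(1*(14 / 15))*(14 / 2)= 98 / 15-137*sqrt(7)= -355.93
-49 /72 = -0.68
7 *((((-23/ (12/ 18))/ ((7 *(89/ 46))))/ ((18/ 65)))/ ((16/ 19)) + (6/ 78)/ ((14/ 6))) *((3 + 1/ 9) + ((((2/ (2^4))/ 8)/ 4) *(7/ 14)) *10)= -238.66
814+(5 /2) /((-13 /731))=17509 /26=673.42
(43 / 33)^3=2.21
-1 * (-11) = 11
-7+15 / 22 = -139 / 22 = -6.32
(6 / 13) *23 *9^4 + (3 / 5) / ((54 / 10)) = 8148775 / 117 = 69647.65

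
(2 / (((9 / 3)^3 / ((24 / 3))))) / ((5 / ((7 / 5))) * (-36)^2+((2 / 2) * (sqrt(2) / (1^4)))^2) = 56 / 437589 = 0.00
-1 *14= -14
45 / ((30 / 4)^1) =6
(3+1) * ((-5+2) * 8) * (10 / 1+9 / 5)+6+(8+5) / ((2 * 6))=-67543 / 60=-1125.72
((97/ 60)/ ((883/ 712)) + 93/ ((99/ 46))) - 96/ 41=251927636/ 5973495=42.17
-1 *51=-51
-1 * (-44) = 44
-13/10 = -1.30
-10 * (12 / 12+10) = -110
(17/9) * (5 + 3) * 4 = 60.44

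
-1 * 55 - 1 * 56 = -111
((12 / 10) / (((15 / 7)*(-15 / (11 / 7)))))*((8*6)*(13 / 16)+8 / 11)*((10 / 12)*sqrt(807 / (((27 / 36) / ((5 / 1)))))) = -874*sqrt(1345) / 225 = -142.46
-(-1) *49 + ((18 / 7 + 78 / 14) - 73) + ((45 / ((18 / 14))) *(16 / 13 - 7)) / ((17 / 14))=-281781 / 1547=-182.15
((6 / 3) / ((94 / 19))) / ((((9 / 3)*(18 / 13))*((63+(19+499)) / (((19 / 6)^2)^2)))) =32189287 / 1911053088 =0.02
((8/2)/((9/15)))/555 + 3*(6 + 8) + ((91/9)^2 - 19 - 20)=315424/2997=105.25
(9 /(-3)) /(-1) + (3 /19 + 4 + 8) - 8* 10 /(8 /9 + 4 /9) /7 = 876 /133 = 6.59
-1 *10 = -10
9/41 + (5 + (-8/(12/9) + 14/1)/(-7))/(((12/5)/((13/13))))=2097/1148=1.83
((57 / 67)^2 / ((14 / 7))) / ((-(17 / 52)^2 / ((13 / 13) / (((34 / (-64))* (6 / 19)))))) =445121664 / 22054457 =20.18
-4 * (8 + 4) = -48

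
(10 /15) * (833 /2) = 833 /3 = 277.67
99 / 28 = 3.54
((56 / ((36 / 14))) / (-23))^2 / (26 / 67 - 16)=-0.06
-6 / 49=-0.12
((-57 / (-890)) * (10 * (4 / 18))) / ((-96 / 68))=-323 / 3204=-0.10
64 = 64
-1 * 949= -949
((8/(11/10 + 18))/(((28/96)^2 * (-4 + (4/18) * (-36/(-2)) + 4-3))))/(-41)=-46080/383719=-0.12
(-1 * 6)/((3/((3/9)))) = -2/3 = -0.67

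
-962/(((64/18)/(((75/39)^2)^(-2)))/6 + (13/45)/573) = -708460460370/5969121293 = -118.69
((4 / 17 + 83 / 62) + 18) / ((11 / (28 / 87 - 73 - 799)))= -260762086 / 168113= -1551.11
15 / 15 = 1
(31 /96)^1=31 /96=0.32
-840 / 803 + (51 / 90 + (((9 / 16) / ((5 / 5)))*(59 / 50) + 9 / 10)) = 2089739 / 1927200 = 1.08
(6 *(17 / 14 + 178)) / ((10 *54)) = 1.99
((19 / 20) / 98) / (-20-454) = -19 / 929040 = -0.00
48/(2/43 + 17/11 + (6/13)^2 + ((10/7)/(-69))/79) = 146407493232/5504683375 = 26.60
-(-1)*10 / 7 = 10 / 7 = 1.43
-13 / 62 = -0.21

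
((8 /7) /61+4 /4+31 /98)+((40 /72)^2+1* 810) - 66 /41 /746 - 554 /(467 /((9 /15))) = 810.93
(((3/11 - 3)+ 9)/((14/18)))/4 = 621/308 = 2.02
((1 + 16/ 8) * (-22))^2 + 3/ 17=74055/ 17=4356.18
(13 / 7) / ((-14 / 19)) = -247 / 98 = -2.52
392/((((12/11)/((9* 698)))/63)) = 142211916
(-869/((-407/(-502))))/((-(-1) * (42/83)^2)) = -136601981/32634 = -4185.88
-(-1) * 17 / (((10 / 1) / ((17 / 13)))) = 289 / 130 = 2.22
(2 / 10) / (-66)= -0.00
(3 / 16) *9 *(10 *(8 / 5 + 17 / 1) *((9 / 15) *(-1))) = -7533 / 40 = -188.32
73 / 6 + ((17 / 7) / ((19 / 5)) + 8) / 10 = 25996 / 1995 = 13.03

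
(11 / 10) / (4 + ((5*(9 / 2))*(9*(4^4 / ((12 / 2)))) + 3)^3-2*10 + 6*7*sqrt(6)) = 7102090860601 / 4168569801010929984528970-231*sqrt(6) / 2084284900505464992264485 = 0.00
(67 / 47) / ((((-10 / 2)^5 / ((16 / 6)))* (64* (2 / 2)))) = -67 / 3525000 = -0.00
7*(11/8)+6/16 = 10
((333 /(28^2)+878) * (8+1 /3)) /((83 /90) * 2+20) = 335.11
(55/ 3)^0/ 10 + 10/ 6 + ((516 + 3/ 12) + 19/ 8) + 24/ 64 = 15623/ 30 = 520.77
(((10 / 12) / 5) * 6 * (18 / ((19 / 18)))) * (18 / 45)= 648 / 95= 6.82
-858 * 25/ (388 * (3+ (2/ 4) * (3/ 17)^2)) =-1033175/ 56357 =-18.33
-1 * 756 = -756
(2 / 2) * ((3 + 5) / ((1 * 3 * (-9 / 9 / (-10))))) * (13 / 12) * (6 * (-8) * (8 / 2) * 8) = -133120 / 3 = -44373.33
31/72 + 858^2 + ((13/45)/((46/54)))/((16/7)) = 12190885427/16560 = 736164.58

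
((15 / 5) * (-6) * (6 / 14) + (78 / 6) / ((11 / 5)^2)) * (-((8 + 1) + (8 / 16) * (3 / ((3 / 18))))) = 76662 / 847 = 90.51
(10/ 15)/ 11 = 0.06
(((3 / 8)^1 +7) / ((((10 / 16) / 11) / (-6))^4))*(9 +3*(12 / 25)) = 149602283347968 / 15625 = 9574546134.27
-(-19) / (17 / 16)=304 / 17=17.88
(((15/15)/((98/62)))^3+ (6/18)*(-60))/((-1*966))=2323189/113648934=0.02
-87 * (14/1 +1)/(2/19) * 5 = -123975/2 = -61987.50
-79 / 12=-6.58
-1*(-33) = 33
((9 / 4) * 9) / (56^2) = 81 / 12544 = 0.01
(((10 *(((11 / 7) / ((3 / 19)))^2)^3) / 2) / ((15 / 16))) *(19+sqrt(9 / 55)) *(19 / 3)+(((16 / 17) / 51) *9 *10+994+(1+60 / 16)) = 2303342999003024 *sqrt(55) / 1286491815+556497774608499661771 / 892310722884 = 636937189.17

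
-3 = -3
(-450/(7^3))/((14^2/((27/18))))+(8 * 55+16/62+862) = 1302.25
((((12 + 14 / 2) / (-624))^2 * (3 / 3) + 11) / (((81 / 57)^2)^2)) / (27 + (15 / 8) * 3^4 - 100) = 558229612537 / 16321632998112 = 0.03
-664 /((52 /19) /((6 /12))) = -1577 /13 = -121.31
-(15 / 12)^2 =-25 / 16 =-1.56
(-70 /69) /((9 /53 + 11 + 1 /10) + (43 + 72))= -37100 /4617687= -0.01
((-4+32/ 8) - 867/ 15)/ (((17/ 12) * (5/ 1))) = -204/ 25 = -8.16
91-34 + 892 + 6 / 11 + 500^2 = 2760445 / 11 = 250949.55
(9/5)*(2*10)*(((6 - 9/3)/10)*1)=54/5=10.80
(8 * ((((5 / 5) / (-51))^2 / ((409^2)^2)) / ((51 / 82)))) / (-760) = -82 / 352636583819913045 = -0.00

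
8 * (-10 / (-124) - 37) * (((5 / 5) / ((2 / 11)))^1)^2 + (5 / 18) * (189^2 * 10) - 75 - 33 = 2795658 / 31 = 90182.52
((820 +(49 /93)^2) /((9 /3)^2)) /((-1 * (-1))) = 7094581 /77841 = 91.14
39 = 39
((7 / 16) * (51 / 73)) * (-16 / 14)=-51 / 146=-0.35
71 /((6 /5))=355 /6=59.17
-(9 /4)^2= -81 /16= -5.06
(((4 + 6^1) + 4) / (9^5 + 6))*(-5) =-0.00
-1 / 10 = -0.10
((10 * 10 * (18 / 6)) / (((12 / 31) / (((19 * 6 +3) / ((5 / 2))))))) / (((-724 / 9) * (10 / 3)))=-97929 / 724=-135.26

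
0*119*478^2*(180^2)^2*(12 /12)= 0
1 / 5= 0.20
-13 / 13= -1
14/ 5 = 2.80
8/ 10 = 4/ 5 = 0.80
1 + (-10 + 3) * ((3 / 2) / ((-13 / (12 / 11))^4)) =417943873 / 418161601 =1.00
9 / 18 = 1 / 2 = 0.50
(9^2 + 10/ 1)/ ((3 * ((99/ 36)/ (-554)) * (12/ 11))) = -50414/ 9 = -5601.56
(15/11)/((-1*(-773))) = 0.00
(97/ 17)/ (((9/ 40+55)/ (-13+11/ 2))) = -29100/ 37553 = -0.77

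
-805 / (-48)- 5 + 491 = 24133 / 48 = 502.77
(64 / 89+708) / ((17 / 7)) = 291.83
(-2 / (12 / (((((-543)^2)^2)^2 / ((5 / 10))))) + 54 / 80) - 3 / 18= -302314256479199508223979 / 120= -2519285470659995901866.49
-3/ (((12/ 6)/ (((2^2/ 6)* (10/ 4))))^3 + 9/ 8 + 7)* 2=-6000/ 9853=-0.61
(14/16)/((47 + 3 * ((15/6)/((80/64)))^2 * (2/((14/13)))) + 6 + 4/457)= 22393/1926936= 0.01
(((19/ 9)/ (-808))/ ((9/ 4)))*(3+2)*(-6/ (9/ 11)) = 0.04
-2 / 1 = -2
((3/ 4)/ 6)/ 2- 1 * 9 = -143/ 16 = -8.94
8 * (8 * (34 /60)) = 544 /15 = 36.27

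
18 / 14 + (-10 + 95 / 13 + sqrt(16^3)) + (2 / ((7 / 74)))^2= 509.61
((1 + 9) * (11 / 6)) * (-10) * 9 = -1650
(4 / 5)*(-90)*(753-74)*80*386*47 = -70954087680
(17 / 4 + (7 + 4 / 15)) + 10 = 1291 / 60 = 21.52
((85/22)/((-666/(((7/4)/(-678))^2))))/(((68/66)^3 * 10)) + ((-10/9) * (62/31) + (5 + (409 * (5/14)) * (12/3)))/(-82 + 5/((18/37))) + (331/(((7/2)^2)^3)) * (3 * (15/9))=-1856426332113913391731/254830929795781054464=-7.28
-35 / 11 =-3.18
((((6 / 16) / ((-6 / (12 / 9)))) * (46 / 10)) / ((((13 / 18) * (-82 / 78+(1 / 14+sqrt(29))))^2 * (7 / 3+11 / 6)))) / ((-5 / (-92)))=-5400798680444832 / 43672003013325625 - 70653824422272 * sqrt(29) / 8734400602665125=-0.17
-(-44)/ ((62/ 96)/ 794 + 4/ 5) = 762240/ 13873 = 54.94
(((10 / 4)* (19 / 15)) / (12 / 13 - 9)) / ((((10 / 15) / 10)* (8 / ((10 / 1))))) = -7.35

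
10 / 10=1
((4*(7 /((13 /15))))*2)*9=7560 /13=581.54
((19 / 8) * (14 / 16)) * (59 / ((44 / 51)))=400197 / 2816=142.12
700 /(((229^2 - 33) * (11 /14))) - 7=-503202 /72061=-6.98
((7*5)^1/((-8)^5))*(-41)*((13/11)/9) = 18655/3244032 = 0.01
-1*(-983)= 983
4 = 4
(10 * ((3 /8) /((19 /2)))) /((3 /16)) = 40 /19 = 2.11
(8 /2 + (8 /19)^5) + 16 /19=12022300 /2476099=4.86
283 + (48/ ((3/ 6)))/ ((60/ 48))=1799/ 5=359.80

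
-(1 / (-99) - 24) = 2377 / 99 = 24.01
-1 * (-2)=2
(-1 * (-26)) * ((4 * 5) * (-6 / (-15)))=208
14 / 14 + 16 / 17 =33 / 17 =1.94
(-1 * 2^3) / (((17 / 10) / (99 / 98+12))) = -61.22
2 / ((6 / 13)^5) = 371293 / 3888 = 95.50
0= 0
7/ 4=1.75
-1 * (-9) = 9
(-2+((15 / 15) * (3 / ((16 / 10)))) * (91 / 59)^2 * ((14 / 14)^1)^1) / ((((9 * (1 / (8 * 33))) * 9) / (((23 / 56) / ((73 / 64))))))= 138682456 / 48027357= 2.89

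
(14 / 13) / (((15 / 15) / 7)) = 98 / 13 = 7.54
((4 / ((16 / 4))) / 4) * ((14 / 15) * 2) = 7 / 15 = 0.47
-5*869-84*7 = -4933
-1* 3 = -3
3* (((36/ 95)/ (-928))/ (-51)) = 9/ 374680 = 0.00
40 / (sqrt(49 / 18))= 24.24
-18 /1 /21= -6 /7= -0.86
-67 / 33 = -2.03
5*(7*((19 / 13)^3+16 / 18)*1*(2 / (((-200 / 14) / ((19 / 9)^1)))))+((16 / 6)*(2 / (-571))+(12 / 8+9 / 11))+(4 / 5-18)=-315101049878 / 5588739585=-56.38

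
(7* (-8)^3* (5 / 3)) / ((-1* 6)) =8960 / 9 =995.56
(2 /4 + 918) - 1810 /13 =20261 /26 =779.27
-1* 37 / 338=-37 / 338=-0.11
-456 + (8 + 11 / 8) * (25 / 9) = -429.96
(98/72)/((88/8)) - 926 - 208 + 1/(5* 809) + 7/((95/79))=-34331879009/30434580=-1128.05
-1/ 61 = -0.02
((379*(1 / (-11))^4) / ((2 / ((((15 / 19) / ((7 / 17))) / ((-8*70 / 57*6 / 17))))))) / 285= -109531 / 4361846720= -0.00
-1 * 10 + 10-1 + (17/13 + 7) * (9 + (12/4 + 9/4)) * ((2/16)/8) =707/832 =0.85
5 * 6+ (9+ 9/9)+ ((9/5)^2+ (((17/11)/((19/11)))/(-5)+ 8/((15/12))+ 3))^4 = 1229456730087721/50906640625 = 24151.21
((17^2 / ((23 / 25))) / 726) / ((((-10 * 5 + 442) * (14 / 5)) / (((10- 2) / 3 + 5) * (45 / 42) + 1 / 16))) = 11162625 / 3421175296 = 0.00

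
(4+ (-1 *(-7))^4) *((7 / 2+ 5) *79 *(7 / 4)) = 22609405 / 8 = 2826175.62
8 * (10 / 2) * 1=40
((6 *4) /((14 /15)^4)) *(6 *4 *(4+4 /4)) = 9112500 /2401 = 3795.29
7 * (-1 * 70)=-490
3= 3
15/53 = 0.28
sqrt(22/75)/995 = sqrt(66)/14925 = 0.00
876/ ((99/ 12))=1168/ 11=106.18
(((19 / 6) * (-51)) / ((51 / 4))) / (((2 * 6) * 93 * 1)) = -19 / 1674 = -0.01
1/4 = 0.25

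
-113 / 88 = -1.28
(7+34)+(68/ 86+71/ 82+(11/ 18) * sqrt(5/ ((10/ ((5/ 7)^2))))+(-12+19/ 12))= 55 * sqrt(2)/ 252+682067/ 21156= 32.55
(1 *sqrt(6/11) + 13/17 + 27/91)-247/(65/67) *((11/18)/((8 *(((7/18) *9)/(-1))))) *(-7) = -37.10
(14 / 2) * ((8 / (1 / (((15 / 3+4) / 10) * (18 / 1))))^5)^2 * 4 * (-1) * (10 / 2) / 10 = -182758714398254176708734222336 / 9765625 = -18714492354381227694974.38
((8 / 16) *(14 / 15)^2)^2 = 9604 / 50625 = 0.19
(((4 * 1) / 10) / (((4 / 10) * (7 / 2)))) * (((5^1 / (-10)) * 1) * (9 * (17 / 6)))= -51 / 14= -3.64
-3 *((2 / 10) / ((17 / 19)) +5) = -1332 / 85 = -15.67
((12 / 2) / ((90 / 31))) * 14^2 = 6076 / 15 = 405.07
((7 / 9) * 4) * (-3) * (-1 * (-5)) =-140 / 3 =-46.67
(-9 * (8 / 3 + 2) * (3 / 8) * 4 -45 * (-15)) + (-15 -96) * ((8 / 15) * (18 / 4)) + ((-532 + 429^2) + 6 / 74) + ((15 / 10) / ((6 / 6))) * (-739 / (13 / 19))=876548261 / 4810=182234.57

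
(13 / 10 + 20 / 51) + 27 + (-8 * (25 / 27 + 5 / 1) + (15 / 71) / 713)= -18.71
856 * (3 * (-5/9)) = -4280/3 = -1426.67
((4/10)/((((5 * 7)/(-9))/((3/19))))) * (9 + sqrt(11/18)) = -486/3325 - 9 * sqrt(22)/3325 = -0.16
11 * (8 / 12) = 22 / 3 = 7.33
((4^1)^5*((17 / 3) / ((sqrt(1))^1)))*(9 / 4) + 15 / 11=143631 / 11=13057.36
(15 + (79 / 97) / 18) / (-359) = -26269 / 626814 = -0.04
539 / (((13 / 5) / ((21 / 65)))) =11319 / 169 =66.98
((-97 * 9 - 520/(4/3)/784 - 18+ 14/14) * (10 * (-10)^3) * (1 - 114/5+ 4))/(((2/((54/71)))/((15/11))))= -3145602093750/38269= -82197133.29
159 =159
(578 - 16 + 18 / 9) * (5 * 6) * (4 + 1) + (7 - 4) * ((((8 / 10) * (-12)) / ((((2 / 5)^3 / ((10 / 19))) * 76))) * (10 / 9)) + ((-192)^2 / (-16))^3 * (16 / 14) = -35321731484582 / 2527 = -13977733076.61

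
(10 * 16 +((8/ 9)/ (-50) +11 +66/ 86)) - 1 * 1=1652003/ 9675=170.75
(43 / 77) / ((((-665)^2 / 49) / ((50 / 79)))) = 86 / 2195963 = 0.00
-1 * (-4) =4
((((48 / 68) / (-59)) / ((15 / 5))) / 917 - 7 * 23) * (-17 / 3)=148079915 / 162309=912.33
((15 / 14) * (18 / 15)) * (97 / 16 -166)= -23031 / 112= -205.63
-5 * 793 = -3965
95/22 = 4.32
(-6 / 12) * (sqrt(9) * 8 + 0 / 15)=-12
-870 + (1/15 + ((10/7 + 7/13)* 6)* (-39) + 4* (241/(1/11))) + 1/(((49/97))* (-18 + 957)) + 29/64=45516467321/4907840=9274.24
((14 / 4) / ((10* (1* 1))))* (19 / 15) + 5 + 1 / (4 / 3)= 929 / 150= 6.19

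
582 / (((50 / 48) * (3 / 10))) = 9312 / 5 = 1862.40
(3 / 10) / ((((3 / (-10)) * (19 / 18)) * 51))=-6 / 323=-0.02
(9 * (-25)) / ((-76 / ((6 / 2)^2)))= 2025 / 76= 26.64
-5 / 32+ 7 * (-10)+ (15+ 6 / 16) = -1753 / 32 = -54.78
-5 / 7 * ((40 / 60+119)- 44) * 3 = -1135 / 7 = -162.14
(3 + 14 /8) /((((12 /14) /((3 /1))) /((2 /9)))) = 133 /36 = 3.69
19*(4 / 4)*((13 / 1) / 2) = 247 / 2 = 123.50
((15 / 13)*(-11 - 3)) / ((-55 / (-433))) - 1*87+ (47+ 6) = -23048 / 143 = -161.17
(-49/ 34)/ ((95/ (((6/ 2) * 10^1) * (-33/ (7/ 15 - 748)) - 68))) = 18317033/ 18108995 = 1.01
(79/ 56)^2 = 6241/ 3136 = 1.99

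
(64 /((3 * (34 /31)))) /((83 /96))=22.50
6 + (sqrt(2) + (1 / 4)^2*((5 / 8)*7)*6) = sqrt(2) + 489 / 64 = 9.05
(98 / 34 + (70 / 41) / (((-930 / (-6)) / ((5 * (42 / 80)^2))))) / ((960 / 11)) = 110188309 / 3318835200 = 0.03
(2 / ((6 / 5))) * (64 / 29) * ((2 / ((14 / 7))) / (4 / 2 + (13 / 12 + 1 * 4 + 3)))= 1280 / 3509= 0.36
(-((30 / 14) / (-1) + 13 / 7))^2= 0.08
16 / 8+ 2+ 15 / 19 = 91 / 19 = 4.79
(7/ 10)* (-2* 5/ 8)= -7/ 8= -0.88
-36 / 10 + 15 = 57 / 5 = 11.40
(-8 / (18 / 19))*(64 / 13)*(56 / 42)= -19456 / 351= -55.43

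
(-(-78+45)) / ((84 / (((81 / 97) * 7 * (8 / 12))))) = 297 / 194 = 1.53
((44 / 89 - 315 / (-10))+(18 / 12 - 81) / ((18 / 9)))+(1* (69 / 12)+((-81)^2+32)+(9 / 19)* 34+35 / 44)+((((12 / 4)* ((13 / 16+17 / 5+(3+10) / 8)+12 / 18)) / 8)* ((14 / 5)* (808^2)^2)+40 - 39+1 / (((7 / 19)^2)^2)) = 13000344391280969631987 / 4466100100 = 2910894091084.29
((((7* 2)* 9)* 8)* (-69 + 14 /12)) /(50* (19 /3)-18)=-3663 /16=-228.94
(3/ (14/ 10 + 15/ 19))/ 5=57/ 208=0.27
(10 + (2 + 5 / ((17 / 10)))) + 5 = 339 / 17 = 19.94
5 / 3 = 1.67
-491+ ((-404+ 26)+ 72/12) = -863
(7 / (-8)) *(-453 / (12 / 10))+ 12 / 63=111049 / 336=330.50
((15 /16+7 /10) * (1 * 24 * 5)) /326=393 /652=0.60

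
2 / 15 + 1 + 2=47 / 15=3.13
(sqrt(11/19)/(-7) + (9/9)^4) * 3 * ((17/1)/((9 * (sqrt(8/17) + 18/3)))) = 0.76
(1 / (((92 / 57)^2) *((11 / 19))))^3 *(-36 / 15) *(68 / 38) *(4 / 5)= -631431890301339 / 630514458428800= -1.00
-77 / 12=-6.42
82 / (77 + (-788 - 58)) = -82 / 769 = -0.11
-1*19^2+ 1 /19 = -360.95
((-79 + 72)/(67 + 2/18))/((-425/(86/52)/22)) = 29799/3337100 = 0.01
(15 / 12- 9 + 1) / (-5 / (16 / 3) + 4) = -108 / 49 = -2.20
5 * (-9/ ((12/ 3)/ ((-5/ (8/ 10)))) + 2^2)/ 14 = 1445/ 224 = 6.45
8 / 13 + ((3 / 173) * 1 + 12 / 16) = 12439 / 8996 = 1.38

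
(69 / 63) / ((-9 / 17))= -391 / 189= -2.07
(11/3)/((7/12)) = 44/7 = 6.29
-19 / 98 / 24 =-19 / 2352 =-0.01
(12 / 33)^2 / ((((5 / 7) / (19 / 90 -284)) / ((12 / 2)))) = -2860592 / 9075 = -315.22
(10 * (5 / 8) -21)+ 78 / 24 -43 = -109 / 2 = -54.50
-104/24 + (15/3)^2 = 62/3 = 20.67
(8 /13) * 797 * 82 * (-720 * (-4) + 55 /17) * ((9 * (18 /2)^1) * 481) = 76802951608560 /17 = 4517820682856.47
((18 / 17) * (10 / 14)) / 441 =10 / 5831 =0.00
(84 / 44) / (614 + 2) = 3 / 968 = 0.00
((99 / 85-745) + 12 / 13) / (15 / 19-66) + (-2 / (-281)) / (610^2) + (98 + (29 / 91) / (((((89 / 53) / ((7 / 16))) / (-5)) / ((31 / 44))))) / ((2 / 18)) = 890.76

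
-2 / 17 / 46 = -0.00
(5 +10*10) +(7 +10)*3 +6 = 162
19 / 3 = 6.33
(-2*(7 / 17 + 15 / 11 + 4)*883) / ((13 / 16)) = -30516480 / 2431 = -12553.06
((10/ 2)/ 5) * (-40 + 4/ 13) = -516/ 13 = -39.69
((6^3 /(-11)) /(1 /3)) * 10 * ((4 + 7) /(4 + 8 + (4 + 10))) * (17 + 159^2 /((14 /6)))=-246116880 /91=-2704581.10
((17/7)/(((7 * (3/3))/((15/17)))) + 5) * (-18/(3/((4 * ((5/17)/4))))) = -9.36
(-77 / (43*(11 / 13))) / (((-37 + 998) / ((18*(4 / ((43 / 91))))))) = -596232 / 1776889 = -0.34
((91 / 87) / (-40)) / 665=-13 / 330600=-0.00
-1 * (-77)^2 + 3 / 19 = -112648 / 19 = -5928.84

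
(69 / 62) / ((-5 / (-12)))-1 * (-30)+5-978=-145751 / 155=-940.33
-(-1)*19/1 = 19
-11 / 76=-0.14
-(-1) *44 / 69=44 / 69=0.64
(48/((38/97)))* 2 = 4656/19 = 245.05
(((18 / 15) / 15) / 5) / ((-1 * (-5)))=2 / 625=0.00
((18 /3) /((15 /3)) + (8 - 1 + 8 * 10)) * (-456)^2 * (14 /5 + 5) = 3576291264 /25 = 143051650.56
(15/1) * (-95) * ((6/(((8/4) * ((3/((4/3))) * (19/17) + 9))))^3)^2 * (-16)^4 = -3077705187092070400/105371166845187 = -29208.23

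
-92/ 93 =-0.99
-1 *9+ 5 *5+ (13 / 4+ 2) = 85 / 4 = 21.25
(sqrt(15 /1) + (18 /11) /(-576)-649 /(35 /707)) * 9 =-207659277 /1760 + 9 * sqrt(15) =-117953.37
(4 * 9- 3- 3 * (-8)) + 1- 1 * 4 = 54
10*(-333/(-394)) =1665/197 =8.45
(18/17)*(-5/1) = -90/17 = -5.29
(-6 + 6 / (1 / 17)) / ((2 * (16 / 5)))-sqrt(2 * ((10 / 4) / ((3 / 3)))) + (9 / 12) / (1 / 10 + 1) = 345 / 22-sqrt(5) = 13.45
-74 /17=-4.35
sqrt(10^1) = sqrt(10) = 3.16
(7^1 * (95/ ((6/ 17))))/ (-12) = -11305/ 72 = -157.01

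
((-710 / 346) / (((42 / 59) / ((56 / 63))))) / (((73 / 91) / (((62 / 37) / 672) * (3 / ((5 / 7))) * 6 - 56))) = 4508331659 / 25232742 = 178.67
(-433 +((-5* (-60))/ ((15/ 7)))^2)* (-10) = -191670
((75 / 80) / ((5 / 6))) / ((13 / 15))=135 / 104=1.30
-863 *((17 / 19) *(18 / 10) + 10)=-951889 / 95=-10019.88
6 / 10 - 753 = -3762 / 5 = -752.40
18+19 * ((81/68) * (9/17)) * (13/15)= 164061/5780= 28.38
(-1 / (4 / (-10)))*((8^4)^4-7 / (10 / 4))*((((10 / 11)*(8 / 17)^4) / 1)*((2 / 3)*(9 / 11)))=172938225691025326080 / 10106041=17112361377816.03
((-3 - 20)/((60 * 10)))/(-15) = 23/9000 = 0.00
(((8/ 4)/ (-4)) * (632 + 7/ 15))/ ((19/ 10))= -9487/ 57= -166.44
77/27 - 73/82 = 4343/2214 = 1.96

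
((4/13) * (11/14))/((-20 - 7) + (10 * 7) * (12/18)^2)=198/3367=0.06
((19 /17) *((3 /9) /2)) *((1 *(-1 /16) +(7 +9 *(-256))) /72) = -232769 /39168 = -5.94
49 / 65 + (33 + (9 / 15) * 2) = 2272 / 65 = 34.95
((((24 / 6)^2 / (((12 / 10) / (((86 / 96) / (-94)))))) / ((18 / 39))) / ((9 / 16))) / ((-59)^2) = -5590 / 39756501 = -0.00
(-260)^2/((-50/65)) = -87880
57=57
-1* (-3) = 3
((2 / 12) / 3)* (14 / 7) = 1 / 9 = 0.11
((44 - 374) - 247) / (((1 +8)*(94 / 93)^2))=-554497 / 8836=-62.75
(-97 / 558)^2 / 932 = 0.00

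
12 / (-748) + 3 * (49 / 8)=27465 / 1496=18.36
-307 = -307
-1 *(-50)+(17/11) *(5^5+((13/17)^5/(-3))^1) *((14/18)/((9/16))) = 6727.70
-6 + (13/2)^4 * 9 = 256953/16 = 16059.56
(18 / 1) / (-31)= -18 / 31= -0.58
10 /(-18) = -5 /9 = -0.56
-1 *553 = -553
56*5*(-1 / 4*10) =-700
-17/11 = -1.55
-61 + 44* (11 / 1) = 423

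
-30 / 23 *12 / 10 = -36 / 23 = -1.57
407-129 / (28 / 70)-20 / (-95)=3219 / 38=84.71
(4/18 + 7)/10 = 0.72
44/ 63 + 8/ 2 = 296/ 63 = 4.70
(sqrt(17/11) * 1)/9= sqrt(187)/99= 0.14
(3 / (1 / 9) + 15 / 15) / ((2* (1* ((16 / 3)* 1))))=21 / 8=2.62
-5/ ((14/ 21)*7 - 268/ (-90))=-225/ 344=-0.65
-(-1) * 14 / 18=7 / 9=0.78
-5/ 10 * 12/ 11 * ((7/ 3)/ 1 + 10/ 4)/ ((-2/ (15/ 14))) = 435/ 308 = 1.41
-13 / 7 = -1.86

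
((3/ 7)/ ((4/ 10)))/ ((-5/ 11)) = -33/ 14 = -2.36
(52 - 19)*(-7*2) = -462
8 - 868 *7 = -6068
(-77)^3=-456533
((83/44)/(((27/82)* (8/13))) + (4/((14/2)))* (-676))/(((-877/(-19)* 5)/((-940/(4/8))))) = 11197983355/3646566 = 3070.83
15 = 15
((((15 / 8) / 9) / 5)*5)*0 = 0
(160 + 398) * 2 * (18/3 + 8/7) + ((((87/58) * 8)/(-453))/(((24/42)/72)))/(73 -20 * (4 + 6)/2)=25277792/3171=7971.55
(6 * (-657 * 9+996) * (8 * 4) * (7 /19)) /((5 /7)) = -486938.27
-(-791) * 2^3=6328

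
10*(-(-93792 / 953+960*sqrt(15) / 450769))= 937920 / 953 - 9600*sqrt(15) / 450769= 984.09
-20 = -20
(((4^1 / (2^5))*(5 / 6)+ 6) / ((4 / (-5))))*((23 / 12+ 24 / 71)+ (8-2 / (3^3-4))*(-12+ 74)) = -14149191215 / 3762432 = -3760.65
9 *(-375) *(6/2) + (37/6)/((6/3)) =-121463/12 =-10121.92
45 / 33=15 / 11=1.36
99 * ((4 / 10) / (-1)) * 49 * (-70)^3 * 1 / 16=41597325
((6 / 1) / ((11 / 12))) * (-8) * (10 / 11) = -5760 / 121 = -47.60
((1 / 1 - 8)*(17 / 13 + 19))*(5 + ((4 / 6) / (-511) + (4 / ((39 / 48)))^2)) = -666530920 / 160381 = -4155.92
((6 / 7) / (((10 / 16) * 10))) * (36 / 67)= 864 / 11725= 0.07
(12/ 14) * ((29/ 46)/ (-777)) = -29/ 41699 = -0.00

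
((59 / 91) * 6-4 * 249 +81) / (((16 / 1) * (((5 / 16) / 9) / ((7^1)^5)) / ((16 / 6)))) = -4777663464 / 65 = -73502514.83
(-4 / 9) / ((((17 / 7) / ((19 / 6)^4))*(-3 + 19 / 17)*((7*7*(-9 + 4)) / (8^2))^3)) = -0.17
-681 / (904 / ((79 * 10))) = -268995 / 452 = -595.12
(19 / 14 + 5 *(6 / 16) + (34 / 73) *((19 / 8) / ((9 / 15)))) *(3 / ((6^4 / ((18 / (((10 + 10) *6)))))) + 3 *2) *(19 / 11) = 52.61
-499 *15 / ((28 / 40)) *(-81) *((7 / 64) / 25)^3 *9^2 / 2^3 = 481269033 / 655360000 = 0.73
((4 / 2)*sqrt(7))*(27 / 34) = 27*sqrt(7) / 17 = 4.20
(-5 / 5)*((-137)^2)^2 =-352275361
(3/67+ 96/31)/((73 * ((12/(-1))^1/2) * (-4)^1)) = 0.00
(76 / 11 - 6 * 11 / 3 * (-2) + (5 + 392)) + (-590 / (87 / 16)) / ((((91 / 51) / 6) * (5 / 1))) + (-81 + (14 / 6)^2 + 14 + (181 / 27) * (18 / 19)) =1587133147 / 4963959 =319.73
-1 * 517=-517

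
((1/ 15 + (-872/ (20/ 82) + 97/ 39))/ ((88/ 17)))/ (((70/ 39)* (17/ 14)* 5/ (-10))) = 348333/ 550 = 633.33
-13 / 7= -1.86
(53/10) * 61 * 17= 5496.10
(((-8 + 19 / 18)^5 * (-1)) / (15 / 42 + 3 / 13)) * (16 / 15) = 555419921875 / 18954729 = 29302.45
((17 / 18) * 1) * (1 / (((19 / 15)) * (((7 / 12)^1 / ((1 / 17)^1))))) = 10 / 133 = 0.08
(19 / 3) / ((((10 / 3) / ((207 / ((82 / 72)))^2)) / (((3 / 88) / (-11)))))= -197833833 / 1017005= -194.53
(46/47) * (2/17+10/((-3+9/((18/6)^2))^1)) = -3818/799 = -4.78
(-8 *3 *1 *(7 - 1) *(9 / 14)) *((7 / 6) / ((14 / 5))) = -38.57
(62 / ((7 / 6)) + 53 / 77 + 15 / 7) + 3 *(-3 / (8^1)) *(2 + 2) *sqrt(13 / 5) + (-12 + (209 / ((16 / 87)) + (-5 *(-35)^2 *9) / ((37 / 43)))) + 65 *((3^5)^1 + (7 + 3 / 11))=-2124946041 / 45584 - 9 *sqrt(65) / 10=-46623.31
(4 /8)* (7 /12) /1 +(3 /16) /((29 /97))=1279 /1392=0.92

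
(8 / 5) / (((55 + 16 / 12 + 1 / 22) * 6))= 88 / 18605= 0.00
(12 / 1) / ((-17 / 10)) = -120 / 17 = -7.06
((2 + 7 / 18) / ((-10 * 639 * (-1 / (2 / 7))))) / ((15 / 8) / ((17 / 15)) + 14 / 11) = 32164 / 881427015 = 0.00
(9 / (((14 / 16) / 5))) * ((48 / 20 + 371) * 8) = 1075392 / 7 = 153627.43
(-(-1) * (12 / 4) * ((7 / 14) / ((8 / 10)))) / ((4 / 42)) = 315 / 16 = 19.69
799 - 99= 700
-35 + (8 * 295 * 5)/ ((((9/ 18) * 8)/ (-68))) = -200635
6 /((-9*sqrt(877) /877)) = -2*sqrt(877) /3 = -19.74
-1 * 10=-10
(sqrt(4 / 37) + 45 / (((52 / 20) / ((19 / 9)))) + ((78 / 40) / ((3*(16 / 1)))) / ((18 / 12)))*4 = 8*sqrt(37) / 37 + 228169 / 1560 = 147.58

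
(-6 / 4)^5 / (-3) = 81 / 32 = 2.53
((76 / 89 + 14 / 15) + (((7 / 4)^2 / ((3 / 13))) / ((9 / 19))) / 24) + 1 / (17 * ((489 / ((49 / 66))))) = 415525010011 / 140632018560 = 2.95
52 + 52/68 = 897/17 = 52.76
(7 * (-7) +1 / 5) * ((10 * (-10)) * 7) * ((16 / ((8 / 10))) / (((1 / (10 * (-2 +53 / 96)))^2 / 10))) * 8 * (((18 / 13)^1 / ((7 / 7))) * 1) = 15865513461.54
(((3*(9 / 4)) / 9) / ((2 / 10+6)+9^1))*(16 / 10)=3 / 38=0.08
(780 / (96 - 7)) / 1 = 780 / 89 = 8.76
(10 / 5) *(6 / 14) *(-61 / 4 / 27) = -61 / 126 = -0.48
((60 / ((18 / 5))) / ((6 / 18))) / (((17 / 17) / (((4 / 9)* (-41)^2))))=336200 / 9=37355.56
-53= -53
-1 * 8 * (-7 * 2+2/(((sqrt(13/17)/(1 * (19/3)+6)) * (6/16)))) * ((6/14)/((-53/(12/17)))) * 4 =-2304/901+75776 * sqrt(221)/81991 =11.18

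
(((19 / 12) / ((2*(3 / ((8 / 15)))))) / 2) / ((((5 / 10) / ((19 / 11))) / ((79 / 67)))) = 28519 / 99495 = 0.29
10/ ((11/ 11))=10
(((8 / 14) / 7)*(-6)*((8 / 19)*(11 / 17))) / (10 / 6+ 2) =-576 / 15827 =-0.04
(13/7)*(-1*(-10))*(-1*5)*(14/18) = -650/9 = -72.22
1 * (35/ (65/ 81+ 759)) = 405/ 8792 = 0.05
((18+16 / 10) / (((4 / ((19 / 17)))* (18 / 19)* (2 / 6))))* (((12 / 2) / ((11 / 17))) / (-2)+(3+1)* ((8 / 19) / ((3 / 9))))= 26999 / 3740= 7.22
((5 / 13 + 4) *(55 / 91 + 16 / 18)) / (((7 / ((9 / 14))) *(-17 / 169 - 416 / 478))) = -16660929 / 26901490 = -0.62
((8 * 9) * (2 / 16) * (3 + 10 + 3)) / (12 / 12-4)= -48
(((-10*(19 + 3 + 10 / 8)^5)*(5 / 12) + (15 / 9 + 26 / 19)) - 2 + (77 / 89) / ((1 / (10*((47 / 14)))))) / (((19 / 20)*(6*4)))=-1470509728024835 / 1184403456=-1241561.50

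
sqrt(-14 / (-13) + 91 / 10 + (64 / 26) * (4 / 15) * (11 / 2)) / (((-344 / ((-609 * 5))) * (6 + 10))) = 203 * sqrt(2097030) / 143104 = 2.05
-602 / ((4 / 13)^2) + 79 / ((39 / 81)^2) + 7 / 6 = -24403667 / 4056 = -6016.68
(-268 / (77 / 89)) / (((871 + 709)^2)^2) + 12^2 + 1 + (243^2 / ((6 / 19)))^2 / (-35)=-119845234578969340083963 / 119966249480000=-998991258.78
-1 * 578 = -578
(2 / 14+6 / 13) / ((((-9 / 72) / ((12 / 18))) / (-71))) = 62480 / 273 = 228.86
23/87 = 0.26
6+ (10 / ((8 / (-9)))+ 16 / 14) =-115 / 28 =-4.11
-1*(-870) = 870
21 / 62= 0.34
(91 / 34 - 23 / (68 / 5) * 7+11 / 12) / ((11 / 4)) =-3.00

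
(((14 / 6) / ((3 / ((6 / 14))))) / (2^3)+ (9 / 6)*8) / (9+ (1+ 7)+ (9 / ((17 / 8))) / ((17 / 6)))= 83521 / 128280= 0.65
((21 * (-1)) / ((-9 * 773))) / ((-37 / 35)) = -245 / 85803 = -0.00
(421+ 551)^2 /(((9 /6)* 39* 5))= 209952 /65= 3230.03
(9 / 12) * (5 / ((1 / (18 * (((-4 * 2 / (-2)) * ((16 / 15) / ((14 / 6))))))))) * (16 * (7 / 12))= 1152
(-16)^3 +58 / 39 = -159686 / 39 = -4094.51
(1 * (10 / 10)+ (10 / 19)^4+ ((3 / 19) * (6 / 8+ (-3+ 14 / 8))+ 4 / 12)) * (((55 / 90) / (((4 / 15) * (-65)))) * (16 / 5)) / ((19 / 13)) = -11449207 / 111424455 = -0.10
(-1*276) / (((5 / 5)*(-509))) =276 / 509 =0.54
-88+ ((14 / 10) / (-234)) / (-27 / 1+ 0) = -2779913 / 31590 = -88.00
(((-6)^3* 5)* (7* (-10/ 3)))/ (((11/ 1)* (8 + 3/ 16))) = 403200/ 1441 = 279.81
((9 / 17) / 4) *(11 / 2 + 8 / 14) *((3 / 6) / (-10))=-0.04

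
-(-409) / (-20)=-409 / 20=-20.45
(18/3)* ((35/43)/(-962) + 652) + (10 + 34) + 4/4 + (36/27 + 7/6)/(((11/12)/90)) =956111886/227513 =4202.45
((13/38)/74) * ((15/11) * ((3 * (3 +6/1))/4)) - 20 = -19.96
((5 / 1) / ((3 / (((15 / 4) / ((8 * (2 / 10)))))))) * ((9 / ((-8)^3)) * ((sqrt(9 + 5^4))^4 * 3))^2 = 920183814901125 / 524288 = 1755111341.29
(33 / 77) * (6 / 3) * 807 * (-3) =-14526 / 7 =-2075.14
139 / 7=19.86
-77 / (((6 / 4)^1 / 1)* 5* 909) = -154 / 13635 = -0.01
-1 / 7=-0.14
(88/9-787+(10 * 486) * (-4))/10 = -36391/18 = -2021.72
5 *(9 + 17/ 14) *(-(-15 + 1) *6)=4290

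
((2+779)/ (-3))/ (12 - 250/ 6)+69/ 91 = 77212/ 8099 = 9.53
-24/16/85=-0.02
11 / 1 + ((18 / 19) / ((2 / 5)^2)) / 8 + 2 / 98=175185 / 14896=11.76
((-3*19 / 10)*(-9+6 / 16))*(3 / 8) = 11799 / 640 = 18.44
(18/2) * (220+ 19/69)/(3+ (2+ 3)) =45597/184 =247.81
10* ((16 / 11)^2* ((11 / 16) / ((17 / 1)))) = 160 / 187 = 0.86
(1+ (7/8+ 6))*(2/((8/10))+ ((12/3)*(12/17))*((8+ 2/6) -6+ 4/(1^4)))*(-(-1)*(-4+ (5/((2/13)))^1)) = 2488563/544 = 4574.56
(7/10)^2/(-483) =-7/6900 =-0.00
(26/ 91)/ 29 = 2/ 203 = 0.01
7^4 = 2401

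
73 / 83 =0.88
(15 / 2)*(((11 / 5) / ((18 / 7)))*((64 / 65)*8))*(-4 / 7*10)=-11264 / 39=-288.82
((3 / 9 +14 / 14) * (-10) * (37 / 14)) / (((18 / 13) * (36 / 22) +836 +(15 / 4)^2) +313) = -1693120 / 55991691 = -0.03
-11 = -11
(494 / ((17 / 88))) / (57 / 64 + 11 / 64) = 695552 / 289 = 2406.75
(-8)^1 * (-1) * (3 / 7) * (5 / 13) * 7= 120 / 13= 9.23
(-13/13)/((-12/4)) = 1/3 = 0.33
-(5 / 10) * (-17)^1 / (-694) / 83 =-17 / 115204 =-0.00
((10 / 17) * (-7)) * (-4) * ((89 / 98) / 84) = 445 / 2499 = 0.18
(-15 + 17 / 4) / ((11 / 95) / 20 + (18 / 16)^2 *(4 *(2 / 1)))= -40850 / 38497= -1.06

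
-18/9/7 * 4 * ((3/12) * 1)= -2/7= -0.29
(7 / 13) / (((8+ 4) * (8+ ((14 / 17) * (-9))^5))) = -9938999 / 4952471241120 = -0.00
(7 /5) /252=1 /180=0.01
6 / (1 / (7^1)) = 42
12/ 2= 6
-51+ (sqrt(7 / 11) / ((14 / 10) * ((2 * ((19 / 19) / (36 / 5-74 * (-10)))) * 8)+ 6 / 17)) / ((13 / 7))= -51+ 55573 * sqrt(77) / 434720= -49.88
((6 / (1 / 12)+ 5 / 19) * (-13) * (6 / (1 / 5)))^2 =286728120900 / 361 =794260722.71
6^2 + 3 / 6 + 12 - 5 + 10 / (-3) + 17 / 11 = 2753 / 66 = 41.71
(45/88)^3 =91125/681472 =0.13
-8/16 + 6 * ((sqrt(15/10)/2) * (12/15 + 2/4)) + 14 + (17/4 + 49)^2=39 * sqrt(6)/20 + 45585/16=2853.84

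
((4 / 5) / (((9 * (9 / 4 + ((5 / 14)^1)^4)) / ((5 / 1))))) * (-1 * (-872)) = 133995008 / 783549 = 171.01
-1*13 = -13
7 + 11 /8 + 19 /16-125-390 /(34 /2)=-37639 /272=-138.38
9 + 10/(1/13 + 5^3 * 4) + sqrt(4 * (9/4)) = 12.02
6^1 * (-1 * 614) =-3684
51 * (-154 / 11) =-714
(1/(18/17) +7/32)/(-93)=-335/26784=-0.01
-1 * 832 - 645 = -1477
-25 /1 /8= -25 /8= -3.12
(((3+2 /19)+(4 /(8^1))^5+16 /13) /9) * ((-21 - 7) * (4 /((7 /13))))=-34519 /342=-100.93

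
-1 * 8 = -8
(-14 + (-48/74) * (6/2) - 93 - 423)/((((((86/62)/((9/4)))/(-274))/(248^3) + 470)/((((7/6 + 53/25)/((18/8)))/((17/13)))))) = -480670955976180736/380198730705864675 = -1.26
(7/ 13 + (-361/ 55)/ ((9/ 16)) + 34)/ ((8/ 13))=147167/ 3960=37.16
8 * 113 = 904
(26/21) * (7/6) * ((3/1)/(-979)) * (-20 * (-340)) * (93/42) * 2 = -2740400/20559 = -133.29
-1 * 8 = -8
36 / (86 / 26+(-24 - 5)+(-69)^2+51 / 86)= 40248 / 5294737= 0.01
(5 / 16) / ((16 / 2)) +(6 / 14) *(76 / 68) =7891 / 15232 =0.52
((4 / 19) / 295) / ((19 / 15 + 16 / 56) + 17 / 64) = 5376 / 13695257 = 0.00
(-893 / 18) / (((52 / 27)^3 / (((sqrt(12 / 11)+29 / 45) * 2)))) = -1952991 * sqrt(33) / 773344 - 6292971 / 703040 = -23.46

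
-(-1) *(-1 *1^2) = -1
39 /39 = 1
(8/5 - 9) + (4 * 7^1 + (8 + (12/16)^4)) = 37013/1280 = 28.92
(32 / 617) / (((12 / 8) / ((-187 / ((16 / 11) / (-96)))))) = 263296 / 617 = 426.74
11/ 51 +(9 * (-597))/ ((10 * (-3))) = 91451/ 510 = 179.32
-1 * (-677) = 677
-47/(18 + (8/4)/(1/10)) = -47/38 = -1.24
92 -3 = 89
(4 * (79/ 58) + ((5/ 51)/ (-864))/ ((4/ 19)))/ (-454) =-27845693/ 2320586496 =-0.01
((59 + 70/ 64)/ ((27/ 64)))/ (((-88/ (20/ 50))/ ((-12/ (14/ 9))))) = 1923/ 385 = 4.99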